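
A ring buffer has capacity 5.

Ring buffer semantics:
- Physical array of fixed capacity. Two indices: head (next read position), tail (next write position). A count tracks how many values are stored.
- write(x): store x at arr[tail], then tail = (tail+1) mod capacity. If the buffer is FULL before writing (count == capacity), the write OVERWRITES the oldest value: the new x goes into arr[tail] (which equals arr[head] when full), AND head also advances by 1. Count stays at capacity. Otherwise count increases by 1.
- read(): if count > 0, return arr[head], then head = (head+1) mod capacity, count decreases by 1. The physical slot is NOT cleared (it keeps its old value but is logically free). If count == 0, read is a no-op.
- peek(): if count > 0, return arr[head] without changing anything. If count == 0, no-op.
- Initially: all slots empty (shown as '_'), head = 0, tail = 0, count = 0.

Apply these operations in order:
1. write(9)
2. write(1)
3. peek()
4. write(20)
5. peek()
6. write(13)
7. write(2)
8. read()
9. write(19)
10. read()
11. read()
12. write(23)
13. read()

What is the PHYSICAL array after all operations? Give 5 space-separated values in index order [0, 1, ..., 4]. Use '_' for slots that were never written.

After op 1 (write(9)): arr=[9 _ _ _ _] head=0 tail=1 count=1
After op 2 (write(1)): arr=[9 1 _ _ _] head=0 tail=2 count=2
After op 3 (peek()): arr=[9 1 _ _ _] head=0 tail=2 count=2
After op 4 (write(20)): arr=[9 1 20 _ _] head=0 tail=3 count=3
After op 5 (peek()): arr=[9 1 20 _ _] head=0 tail=3 count=3
After op 6 (write(13)): arr=[9 1 20 13 _] head=0 tail=4 count=4
After op 7 (write(2)): arr=[9 1 20 13 2] head=0 tail=0 count=5
After op 8 (read()): arr=[9 1 20 13 2] head=1 tail=0 count=4
After op 9 (write(19)): arr=[19 1 20 13 2] head=1 tail=1 count=5
After op 10 (read()): arr=[19 1 20 13 2] head=2 tail=1 count=4
After op 11 (read()): arr=[19 1 20 13 2] head=3 tail=1 count=3
After op 12 (write(23)): arr=[19 23 20 13 2] head=3 tail=2 count=4
After op 13 (read()): arr=[19 23 20 13 2] head=4 tail=2 count=3

Answer: 19 23 20 13 2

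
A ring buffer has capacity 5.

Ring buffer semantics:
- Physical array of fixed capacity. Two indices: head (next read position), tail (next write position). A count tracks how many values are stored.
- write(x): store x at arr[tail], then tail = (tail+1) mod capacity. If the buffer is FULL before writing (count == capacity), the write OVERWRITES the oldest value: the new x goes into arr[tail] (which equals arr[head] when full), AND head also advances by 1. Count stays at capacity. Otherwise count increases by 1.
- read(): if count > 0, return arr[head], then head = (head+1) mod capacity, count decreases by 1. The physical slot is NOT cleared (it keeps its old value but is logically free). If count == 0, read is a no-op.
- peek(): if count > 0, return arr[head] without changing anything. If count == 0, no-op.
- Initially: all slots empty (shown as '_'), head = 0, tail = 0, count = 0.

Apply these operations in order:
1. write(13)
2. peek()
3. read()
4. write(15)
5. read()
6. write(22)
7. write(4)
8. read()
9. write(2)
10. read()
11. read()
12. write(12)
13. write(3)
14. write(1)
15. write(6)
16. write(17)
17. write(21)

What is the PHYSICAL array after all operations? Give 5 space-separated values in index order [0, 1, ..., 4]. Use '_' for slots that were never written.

After op 1 (write(13)): arr=[13 _ _ _ _] head=0 tail=1 count=1
After op 2 (peek()): arr=[13 _ _ _ _] head=0 tail=1 count=1
After op 3 (read()): arr=[13 _ _ _ _] head=1 tail=1 count=0
After op 4 (write(15)): arr=[13 15 _ _ _] head=1 tail=2 count=1
After op 5 (read()): arr=[13 15 _ _ _] head=2 tail=2 count=0
After op 6 (write(22)): arr=[13 15 22 _ _] head=2 tail=3 count=1
After op 7 (write(4)): arr=[13 15 22 4 _] head=2 tail=4 count=2
After op 8 (read()): arr=[13 15 22 4 _] head=3 tail=4 count=1
After op 9 (write(2)): arr=[13 15 22 4 2] head=3 tail=0 count=2
After op 10 (read()): arr=[13 15 22 4 2] head=4 tail=0 count=1
After op 11 (read()): arr=[13 15 22 4 2] head=0 tail=0 count=0
After op 12 (write(12)): arr=[12 15 22 4 2] head=0 tail=1 count=1
After op 13 (write(3)): arr=[12 3 22 4 2] head=0 tail=2 count=2
After op 14 (write(1)): arr=[12 3 1 4 2] head=0 tail=3 count=3
After op 15 (write(6)): arr=[12 3 1 6 2] head=0 tail=4 count=4
After op 16 (write(17)): arr=[12 3 1 6 17] head=0 tail=0 count=5
After op 17 (write(21)): arr=[21 3 1 6 17] head=1 tail=1 count=5

Answer: 21 3 1 6 17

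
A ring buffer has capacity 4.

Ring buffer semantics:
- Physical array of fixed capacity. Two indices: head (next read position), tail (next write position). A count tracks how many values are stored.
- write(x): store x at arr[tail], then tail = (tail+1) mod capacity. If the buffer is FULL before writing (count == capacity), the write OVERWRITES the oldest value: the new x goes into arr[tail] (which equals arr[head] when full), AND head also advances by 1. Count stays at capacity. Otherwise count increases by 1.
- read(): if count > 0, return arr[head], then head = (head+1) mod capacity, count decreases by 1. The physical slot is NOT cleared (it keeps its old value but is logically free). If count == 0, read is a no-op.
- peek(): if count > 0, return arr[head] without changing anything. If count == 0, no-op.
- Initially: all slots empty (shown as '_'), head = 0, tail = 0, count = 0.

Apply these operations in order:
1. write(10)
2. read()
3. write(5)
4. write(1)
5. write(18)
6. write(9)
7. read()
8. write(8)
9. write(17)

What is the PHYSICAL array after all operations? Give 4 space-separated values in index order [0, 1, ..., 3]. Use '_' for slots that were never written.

Answer: 9 8 17 18

Derivation:
After op 1 (write(10)): arr=[10 _ _ _] head=0 tail=1 count=1
After op 2 (read()): arr=[10 _ _ _] head=1 tail=1 count=0
After op 3 (write(5)): arr=[10 5 _ _] head=1 tail=2 count=1
After op 4 (write(1)): arr=[10 5 1 _] head=1 tail=3 count=2
After op 5 (write(18)): arr=[10 5 1 18] head=1 tail=0 count=3
After op 6 (write(9)): arr=[9 5 1 18] head=1 tail=1 count=4
After op 7 (read()): arr=[9 5 1 18] head=2 tail=1 count=3
After op 8 (write(8)): arr=[9 8 1 18] head=2 tail=2 count=4
After op 9 (write(17)): arr=[9 8 17 18] head=3 tail=3 count=4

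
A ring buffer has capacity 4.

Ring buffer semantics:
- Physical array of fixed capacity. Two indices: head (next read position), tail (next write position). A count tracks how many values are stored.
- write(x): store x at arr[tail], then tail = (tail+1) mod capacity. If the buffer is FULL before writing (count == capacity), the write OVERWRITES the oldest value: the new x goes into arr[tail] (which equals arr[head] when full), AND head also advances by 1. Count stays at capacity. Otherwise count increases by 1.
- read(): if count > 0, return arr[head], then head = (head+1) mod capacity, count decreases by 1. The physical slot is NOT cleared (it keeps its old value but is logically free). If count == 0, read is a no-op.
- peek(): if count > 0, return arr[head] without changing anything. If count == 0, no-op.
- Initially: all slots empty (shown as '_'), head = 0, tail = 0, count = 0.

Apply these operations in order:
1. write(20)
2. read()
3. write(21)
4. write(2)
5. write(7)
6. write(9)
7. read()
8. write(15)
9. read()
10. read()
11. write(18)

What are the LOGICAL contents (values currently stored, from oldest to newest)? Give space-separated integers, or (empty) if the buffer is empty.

After op 1 (write(20)): arr=[20 _ _ _] head=0 tail=1 count=1
After op 2 (read()): arr=[20 _ _ _] head=1 tail=1 count=0
After op 3 (write(21)): arr=[20 21 _ _] head=1 tail=2 count=1
After op 4 (write(2)): arr=[20 21 2 _] head=1 tail=3 count=2
After op 5 (write(7)): arr=[20 21 2 7] head=1 tail=0 count=3
After op 6 (write(9)): arr=[9 21 2 7] head=1 tail=1 count=4
After op 7 (read()): arr=[9 21 2 7] head=2 tail=1 count=3
After op 8 (write(15)): arr=[9 15 2 7] head=2 tail=2 count=4
After op 9 (read()): arr=[9 15 2 7] head=3 tail=2 count=3
After op 10 (read()): arr=[9 15 2 7] head=0 tail=2 count=2
After op 11 (write(18)): arr=[9 15 18 7] head=0 tail=3 count=3

Answer: 9 15 18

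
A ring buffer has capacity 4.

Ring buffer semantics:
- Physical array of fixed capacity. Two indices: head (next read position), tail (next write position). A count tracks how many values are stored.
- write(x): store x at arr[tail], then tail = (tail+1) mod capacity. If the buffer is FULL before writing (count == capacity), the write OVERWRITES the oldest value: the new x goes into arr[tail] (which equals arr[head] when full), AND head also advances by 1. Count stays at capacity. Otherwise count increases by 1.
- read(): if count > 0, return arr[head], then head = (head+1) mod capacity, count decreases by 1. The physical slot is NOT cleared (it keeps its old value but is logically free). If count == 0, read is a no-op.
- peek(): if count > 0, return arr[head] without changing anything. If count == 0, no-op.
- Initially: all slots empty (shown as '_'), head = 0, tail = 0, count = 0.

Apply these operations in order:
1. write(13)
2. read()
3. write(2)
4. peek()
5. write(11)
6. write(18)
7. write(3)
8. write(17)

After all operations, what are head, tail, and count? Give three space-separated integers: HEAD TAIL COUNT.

After op 1 (write(13)): arr=[13 _ _ _] head=0 tail=1 count=1
After op 2 (read()): arr=[13 _ _ _] head=1 tail=1 count=0
After op 3 (write(2)): arr=[13 2 _ _] head=1 tail=2 count=1
After op 4 (peek()): arr=[13 2 _ _] head=1 tail=2 count=1
After op 5 (write(11)): arr=[13 2 11 _] head=1 tail=3 count=2
After op 6 (write(18)): arr=[13 2 11 18] head=1 tail=0 count=3
After op 7 (write(3)): arr=[3 2 11 18] head=1 tail=1 count=4
After op 8 (write(17)): arr=[3 17 11 18] head=2 tail=2 count=4

Answer: 2 2 4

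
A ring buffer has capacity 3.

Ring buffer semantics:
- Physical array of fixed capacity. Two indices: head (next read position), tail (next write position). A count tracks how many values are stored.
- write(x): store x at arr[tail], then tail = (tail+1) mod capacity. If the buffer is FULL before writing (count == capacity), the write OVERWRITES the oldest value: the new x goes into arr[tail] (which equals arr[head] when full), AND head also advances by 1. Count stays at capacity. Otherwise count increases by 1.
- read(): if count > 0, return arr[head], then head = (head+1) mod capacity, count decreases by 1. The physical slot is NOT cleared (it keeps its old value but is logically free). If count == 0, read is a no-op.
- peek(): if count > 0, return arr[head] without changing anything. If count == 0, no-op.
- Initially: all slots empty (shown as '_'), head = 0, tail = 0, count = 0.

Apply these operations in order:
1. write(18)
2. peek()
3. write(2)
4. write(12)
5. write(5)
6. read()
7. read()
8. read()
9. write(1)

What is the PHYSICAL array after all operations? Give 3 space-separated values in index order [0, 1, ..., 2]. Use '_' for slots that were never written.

Answer: 5 1 12

Derivation:
After op 1 (write(18)): arr=[18 _ _] head=0 tail=1 count=1
After op 2 (peek()): arr=[18 _ _] head=0 tail=1 count=1
After op 3 (write(2)): arr=[18 2 _] head=0 tail=2 count=2
After op 4 (write(12)): arr=[18 2 12] head=0 tail=0 count=3
After op 5 (write(5)): arr=[5 2 12] head=1 tail=1 count=3
After op 6 (read()): arr=[5 2 12] head=2 tail=1 count=2
After op 7 (read()): arr=[5 2 12] head=0 tail=1 count=1
After op 8 (read()): arr=[5 2 12] head=1 tail=1 count=0
After op 9 (write(1)): arr=[5 1 12] head=1 tail=2 count=1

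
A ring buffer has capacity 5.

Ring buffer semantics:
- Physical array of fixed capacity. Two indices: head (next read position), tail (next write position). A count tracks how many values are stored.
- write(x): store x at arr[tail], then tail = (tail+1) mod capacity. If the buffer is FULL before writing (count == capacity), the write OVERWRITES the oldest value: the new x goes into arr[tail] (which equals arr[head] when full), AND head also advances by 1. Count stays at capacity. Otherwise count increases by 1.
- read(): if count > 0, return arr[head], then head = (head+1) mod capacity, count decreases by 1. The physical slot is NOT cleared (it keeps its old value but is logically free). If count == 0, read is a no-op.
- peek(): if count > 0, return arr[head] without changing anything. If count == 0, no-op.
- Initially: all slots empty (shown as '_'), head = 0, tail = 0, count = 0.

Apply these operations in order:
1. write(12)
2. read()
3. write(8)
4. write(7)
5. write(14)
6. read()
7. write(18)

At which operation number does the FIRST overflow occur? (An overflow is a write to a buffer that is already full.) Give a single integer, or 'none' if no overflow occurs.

After op 1 (write(12)): arr=[12 _ _ _ _] head=0 tail=1 count=1
After op 2 (read()): arr=[12 _ _ _ _] head=1 tail=1 count=0
After op 3 (write(8)): arr=[12 8 _ _ _] head=1 tail=2 count=1
After op 4 (write(7)): arr=[12 8 7 _ _] head=1 tail=3 count=2
After op 5 (write(14)): arr=[12 8 7 14 _] head=1 tail=4 count=3
After op 6 (read()): arr=[12 8 7 14 _] head=2 tail=4 count=2
After op 7 (write(18)): arr=[12 8 7 14 18] head=2 tail=0 count=3

Answer: none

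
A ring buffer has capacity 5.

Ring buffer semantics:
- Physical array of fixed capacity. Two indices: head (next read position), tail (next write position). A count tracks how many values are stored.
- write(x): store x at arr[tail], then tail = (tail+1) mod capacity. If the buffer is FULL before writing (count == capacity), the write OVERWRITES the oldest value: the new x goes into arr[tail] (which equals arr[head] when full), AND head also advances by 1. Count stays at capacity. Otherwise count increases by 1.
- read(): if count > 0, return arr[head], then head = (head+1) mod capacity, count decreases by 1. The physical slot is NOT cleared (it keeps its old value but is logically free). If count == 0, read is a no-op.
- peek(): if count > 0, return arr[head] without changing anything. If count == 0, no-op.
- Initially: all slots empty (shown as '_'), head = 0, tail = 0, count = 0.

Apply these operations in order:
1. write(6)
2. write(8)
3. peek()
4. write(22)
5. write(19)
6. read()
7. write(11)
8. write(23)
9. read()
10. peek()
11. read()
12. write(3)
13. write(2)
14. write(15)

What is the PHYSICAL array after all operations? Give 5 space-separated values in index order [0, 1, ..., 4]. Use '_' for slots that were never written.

Answer: 23 3 2 15 11

Derivation:
After op 1 (write(6)): arr=[6 _ _ _ _] head=0 tail=1 count=1
After op 2 (write(8)): arr=[6 8 _ _ _] head=0 tail=2 count=2
After op 3 (peek()): arr=[6 8 _ _ _] head=0 tail=2 count=2
After op 4 (write(22)): arr=[6 8 22 _ _] head=0 tail=3 count=3
After op 5 (write(19)): arr=[6 8 22 19 _] head=0 tail=4 count=4
After op 6 (read()): arr=[6 8 22 19 _] head=1 tail=4 count=3
After op 7 (write(11)): arr=[6 8 22 19 11] head=1 tail=0 count=4
After op 8 (write(23)): arr=[23 8 22 19 11] head=1 tail=1 count=5
After op 9 (read()): arr=[23 8 22 19 11] head=2 tail=1 count=4
After op 10 (peek()): arr=[23 8 22 19 11] head=2 tail=1 count=4
After op 11 (read()): arr=[23 8 22 19 11] head=3 tail=1 count=3
After op 12 (write(3)): arr=[23 3 22 19 11] head=3 tail=2 count=4
After op 13 (write(2)): arr=[23 3 2 19 11] head=3 tail=3 count=5
After op 14 (write(15)): arr=[23 3 2 15 11] head=4 tail=4 count=5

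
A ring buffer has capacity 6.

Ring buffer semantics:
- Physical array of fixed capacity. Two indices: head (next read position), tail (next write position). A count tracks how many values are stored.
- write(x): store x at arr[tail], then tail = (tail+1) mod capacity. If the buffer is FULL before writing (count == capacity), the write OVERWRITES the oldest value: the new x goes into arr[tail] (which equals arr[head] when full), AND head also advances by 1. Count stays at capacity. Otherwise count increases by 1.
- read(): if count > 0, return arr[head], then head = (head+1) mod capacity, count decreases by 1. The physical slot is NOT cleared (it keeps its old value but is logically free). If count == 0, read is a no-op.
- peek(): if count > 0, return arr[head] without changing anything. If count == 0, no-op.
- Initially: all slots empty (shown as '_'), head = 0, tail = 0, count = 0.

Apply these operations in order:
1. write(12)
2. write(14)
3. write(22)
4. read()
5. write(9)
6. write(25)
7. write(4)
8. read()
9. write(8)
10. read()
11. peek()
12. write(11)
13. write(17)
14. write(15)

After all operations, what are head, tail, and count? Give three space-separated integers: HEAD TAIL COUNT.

After op 1 (write(12)): arr=[12 _ _ _ _ _] head=0 tail=1 count=1
After op 2 (write(14)): arr=[12 14 _ _ _ _] head=0 tail=2 count=2
After op 3 (write(22)): arr=[12 14 22 _ _ _] head=0 tail=3 count=3
After op 4 (read()): arr=[12 14 22 _ _ _] head=1 tail=3 count=2
After op 5 (write(9)): arr=[12 14 22 9 _ _] head=1 tail=4 count=3
After op 6 (write(25)): arr=[12 14 22 9 25 _] head=1 tail=5 count=4
After op 7 (write(4)): arr=[12 14 22 9 25 4] head=1 tail=0 count=5
After op 8 (read()): arr=[12 14 22 9 25 4] head=2 tail=0 count=4
After op 9 (write(8)): arr=[8 14 22 9 25 4] head=2 tail=1 count=5
After op 10 (read()): arr=[8 14 22 9 25 4] head=3 tail=1 count=4
After op 11 (peek()): arr=[8 14 22 9 25 4] head=3 tail=1 count=4
After op 12 (write(11)): arr=[8 11 22 9 25 4] head=3 tail=2 count=5
After op 13 (write(17)): arr=[8 11 17 9 25 4] head=3 tail=3 count=6
After op 14 (write(15)): arr=[8 11 17 15 25 4] head=4 tail=4 count=6

Answer: 4 4 6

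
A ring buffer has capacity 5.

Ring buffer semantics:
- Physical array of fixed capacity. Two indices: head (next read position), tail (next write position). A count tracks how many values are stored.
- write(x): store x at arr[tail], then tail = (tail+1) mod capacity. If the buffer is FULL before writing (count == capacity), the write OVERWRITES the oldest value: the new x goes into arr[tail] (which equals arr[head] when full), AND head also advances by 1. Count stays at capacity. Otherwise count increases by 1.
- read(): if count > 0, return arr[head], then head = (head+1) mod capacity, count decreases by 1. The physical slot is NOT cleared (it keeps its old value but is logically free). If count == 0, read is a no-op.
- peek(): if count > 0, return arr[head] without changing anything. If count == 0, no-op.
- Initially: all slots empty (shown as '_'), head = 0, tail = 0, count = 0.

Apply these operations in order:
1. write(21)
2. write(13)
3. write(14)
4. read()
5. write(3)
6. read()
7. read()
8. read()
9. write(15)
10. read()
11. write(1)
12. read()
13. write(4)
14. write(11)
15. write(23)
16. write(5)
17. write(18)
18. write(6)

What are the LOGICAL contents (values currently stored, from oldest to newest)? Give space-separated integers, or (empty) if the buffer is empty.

After op 1 (write(21)): arr=[21 _ _ _ _] head=0 tail=1 count=1
After op 2 (write(13)): arr=[21 13 _ _ _] head=0 tail=2 count=2
After op 3 (write(14)): arr=[21 13 14 _ _] head=0 tail=3 count=3
After op 4 (read()): arr=[21 13 14 _ _] head=1 tail=3 count=2
After op 5 (write(3)): arr=[21 13 14 3 _] head=1 tail=4 count=3
After op 6 (read()): arr=[21 13 14 3 _] head=2 tail=4 count=2
After op 7 (read()): arr=[21 13 14 3 _] head=3 tail=4 count=1
After op 8 (read()): arr=[21 13 14 3 _] head=4 tail=4 count=0
After op 9 (write(15)): arr=[21 13 14 3 15] head=4 tail=0 count=1
After op 10 (read()): arr=[21 13 14 3 15] head=0 tail=0 count=0
After op 11 (write(1)): arr=[1 13 14 3 15] head=0 tail=1 count=1
After op 12 (read()): arr=[1 13 14 3 15] head=1 tail=1 count=0
After op 13 (write(4)): arr=[1 4 14 3 15] head=1 tail=2 count=1
After op 14 (write(11)): arr=[1 4 11 3 15] head=1 tail=3 count=2
After op 15 (write(23)): arr=[1 4 11 23 15] head=1 tail=4 count=3
After op 16 (write(5)): arr=[1 4 11 23 5] head=1 tail=0 count=4
After op 17 (write(18)): arr=[18 4 11 23 5] head=1 tail=1 count=5
After op 18 (write(6)): arr=[18 6 11 23 5] head=2 tail=2 count=5

Answer: 11 23 5 18 6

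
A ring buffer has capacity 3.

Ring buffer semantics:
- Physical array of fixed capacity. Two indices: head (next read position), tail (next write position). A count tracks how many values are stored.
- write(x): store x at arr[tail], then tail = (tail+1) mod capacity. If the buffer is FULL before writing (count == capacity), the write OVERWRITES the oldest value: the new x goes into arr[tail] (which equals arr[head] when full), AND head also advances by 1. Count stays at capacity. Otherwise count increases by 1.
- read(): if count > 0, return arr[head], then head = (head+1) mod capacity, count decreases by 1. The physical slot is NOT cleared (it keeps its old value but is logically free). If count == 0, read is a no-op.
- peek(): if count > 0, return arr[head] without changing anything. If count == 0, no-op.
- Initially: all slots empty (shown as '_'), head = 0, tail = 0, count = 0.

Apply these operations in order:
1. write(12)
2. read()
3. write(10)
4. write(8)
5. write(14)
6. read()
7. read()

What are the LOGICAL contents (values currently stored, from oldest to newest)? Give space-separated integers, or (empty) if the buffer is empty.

Answer: 14

Derivation:
After op 1 (write(12)): arr=[12 _ _] head=0 tail=1 count=1
After op 2 (read()): arr=[12 _ _] head=1 tail=1 count=0
After op 3 (write(10)): arr=[12 10 _] head=1 tail=2 count=1
After op 4 (write(8)): arr=[12 10 8] head=1 tail=0 count=2
After op 5 (write(14)): arr=[14 10 8] head=1 tail=1 count=3
After op 6 (read()): arr=[14 10 8] head=2 tail=1 count=2
After op 7 (read()): arr=[14 10 8] head=0 tail=1 count=1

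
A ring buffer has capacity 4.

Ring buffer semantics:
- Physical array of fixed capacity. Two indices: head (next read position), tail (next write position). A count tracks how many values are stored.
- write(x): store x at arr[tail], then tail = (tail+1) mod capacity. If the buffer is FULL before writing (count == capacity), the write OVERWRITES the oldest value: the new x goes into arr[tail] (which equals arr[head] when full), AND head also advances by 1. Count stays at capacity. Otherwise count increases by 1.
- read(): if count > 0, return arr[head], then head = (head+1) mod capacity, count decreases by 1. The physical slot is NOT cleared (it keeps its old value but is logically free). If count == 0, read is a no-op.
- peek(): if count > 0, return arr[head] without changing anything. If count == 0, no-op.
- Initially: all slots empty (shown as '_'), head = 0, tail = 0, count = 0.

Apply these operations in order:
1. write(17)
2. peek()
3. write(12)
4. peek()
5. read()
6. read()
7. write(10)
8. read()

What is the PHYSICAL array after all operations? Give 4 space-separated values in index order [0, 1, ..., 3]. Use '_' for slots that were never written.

Answer: 17 12 10 _

Derivation:
After op 1 (write(17)): arr=[17 _ _ _] head=0 tail=1 count=1
After op 2 (peek()): arr=[17 _ _ _] head=0 tail=1 count=1
After op 3 (write(12)): arr=[17 12 _ _] head=0 tail=2 count=2
After op 4 (peek()): arr=[17 12 _ _] head=0 tail=2 count=2
After op 5 (read()): arr=[17 12 _ _] head=1 tail=2 count=1
After op 6 (read()): arr=[17 12 _ _] head=2 tail=2 count=0
After op 7 (write(10)): arr=[17 12 10 _] head=2 tail=3 count=1
After op 8 (read()): arr=[17 12 10 _] head=3 tail=3 count=0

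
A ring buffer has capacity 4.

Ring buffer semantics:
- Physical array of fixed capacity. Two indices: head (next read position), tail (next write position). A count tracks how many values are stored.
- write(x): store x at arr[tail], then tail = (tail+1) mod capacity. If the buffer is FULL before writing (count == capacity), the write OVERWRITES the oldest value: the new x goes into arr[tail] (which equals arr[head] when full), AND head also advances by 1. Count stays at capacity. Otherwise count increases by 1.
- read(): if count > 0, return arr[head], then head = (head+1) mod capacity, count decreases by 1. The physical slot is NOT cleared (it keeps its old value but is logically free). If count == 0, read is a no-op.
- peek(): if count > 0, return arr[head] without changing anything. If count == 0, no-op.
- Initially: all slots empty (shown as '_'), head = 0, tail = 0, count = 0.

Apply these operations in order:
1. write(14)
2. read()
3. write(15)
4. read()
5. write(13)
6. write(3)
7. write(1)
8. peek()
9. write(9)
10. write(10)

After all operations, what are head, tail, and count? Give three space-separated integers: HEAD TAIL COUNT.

Answer: 3 3 4

Derivation:
After op 1 (write(14)): arr=[14 _ _ _] head=0 tail=1 count=1
After op 2 (read()): arr=[14 _ _ _] head=1 tail=1 count=0
After op 3 (write(15)): arr=[14 15 _ _] head=1 tail=2 count=1
After op 4 (read()): arr=[14 15 _ _] head=2 tail=2 count=0
After op 5 (write(13)): arr=[14 15 13 _] head=2 tail=3 count=1
After op 6 (write(3)): arr=[14 15 13 3] head=2 tail=0 count=2
After op 7 (write(1)): arr=[1 15 13 3] head=2 tail=1 count=3
After op 8 (peek()): arr=[1 15 13 3] head=2 tail=1 count=3
After op 9 (write(9)): arr=[1 9 13 3] head=2 tail=2 count=4
After op 10 (write(10)): arr=[1 9 10 3] head=3 tail=3 count=4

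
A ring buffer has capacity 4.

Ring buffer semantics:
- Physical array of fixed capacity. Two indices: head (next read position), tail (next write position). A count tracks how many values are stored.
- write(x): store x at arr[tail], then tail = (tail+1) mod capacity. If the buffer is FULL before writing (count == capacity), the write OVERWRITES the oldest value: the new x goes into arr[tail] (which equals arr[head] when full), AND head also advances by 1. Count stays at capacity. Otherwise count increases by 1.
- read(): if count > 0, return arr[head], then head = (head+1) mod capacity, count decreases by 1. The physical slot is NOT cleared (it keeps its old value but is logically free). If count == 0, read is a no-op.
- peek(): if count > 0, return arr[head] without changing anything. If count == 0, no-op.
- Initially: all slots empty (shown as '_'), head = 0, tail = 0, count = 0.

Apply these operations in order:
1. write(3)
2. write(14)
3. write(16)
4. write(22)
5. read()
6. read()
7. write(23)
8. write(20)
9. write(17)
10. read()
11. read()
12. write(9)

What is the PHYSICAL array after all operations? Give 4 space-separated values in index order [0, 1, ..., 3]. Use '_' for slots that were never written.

Answer: 23 20 17 9

Derivation:
After op 1 (write(3)): arr=[3 _ _ _] head=0 tail=1 count=1
After op 2 (write(14)): arr=[3 14 _ _] head=0 tail=2 count=2
After op 3 (write(16)): arr=[3 14 16 _] head=0 tail=3 count=3
After op 4 (write(22)): arr=[3 14 16 22] head=0 tail=0 count=4
After op 5 (read()): arr=[3 14 16 22] head=1 tail=0 count=3
After op 6 (read()): arr=[3 14 16 22] head=2 tail=0 count=2
After op 7 (write(23)): arr=[23 14 16 22] head=2 tail=1 count=3
After op 8 (write(20)): arr=[23 20 16 22] head=2 tail=2 count=4
After op 9 (write(17)): arr=[23 20 17 22] head=3 tail=3 count=4
After op 10 (read()): arr=[23 20 17 22] head=0 tail=3 count=3
After op 11 (read()): arr=[23 20 17 22] head=1 tail=3 count=2
After op 12 (write(9)): arr=[23 20 17 9] head=1 tail=0 count=3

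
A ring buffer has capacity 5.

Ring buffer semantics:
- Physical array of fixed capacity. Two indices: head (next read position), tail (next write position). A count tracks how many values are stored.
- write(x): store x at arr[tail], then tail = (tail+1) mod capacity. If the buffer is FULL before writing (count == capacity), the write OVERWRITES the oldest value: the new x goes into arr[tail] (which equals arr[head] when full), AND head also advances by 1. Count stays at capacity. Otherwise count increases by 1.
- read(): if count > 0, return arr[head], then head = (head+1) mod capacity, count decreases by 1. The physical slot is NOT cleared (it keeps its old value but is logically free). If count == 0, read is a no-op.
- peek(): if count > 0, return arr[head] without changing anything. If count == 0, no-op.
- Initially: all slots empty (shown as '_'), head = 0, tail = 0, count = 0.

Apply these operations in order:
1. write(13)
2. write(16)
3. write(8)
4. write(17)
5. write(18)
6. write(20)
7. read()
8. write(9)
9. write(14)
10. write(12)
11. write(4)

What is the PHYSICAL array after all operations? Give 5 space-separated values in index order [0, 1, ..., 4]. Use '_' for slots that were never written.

Answer: 20 9 14 12 4

Derivation:
After op 1 (write(13)): arr=[13 _ _ _ _] head=0 tail=1 count=1
After op 2 (write(16)): arr=[13 16 _ _ _] head=0 tail=2 count=2
After op 3 (write(8)): arr=[13 16 8 _ _] head=0 tail=3 count=3
After op 4 (write(17)): arr=[13 16 8 17 _] head=0 tail=4 count=4
After op 5 (write(18)): arr=[13 16 8 17 18] head=0 tail=0 count=5
After op 6 (write(20)): arr=[20 16 8 17 18] head=1 tail=1 count=5
After op 7 (read()): arr=[20 16 8 17 18] head=2 tail=1 count=4
After op 8 (write(9)): arr=[20 9 8 17 18] head=2 tail=2 count=5
After op 9 (write(14)): arr=[20 9 14 17 18] head=3 tail=3 count=5
After op 10 (write(12)): arr=[20 9 14 12 18] head=4 tail=4 count=5
After op 11 (write(4)): arr=[20 9 14 12 4] head=0 tail=0 count=5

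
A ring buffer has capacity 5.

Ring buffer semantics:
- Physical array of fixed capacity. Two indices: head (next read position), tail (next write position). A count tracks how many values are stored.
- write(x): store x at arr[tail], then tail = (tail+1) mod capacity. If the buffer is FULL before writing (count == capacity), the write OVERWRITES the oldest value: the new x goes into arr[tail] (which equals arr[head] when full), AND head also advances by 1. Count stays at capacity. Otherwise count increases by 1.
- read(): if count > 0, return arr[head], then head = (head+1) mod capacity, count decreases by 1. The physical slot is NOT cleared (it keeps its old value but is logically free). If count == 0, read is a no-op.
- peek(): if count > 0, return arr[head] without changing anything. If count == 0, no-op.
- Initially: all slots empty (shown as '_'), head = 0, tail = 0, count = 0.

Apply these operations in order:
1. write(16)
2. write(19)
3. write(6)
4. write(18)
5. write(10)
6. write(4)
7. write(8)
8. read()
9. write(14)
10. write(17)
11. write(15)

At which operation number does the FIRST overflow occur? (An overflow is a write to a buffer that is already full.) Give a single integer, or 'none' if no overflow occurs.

Answer: 6

Derivation:
After op 1 (write(16)): arr=[16 _ _ _ _] head=0 tail=1 count=1
After op 2 (write(19)): arr=[16 19 _ _ _] head=0 tail=2 count=2
After op 3 (write(6)): arr=[16 19 6 _ _] head=0 tail=3 count=3
After op 4 (write(18)): arr=[16 19 6 18 _] head=0 tail=4 count=4
After op 5 (write(10)): arr=[16 19 6 18 10] head=0 tail=0 count=5
After op 6 (write(4)): arr=[4 19 6 18 10] head=1 tail=1 count=5
After op 7 (write(8)): arr=[4 8 6 18 10] head=2 tail=2 count=5
After op 8 (read()): arr=[4 8 6 18 10] head=3 tail=2 count=4
After op 9 (write(14)): arr=[4 8 14 18 10] head=3 tail=3 count=5
After op 10 (write(17)): arr=[4 8 14 17 10] head=4 tail=4 count=5
After op 11 (write(15)): arr=[4 8 14 17 15] head=0 tail=0 count=5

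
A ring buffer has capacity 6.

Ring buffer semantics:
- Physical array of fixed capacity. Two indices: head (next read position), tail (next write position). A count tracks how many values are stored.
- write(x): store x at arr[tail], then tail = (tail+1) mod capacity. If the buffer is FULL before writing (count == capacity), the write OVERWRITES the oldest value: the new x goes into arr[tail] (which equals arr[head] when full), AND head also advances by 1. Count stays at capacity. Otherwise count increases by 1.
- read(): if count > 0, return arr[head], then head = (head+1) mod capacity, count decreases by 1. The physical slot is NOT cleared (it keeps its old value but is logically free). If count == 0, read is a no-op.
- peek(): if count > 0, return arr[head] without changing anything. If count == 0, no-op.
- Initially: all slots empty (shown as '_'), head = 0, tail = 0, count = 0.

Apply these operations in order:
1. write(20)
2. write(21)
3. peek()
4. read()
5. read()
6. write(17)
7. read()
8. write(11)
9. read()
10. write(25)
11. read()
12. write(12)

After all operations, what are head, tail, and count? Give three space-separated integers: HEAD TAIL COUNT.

After op 1 (write(20)): arr=[20 _ _ _ _ _] head=0 tail=1 count=1
After op 2 (write(21)): arr=[20 21 _ _ _ _] head=0 tail=2 count=2
After op 3 (peek()): arr=[20 21 _ _ _ _] head=0 tail=2 count=2
After op 4 (read()): arr=[20 21 _ _ _ _] head=1 tail=2 count=1
After op 5 (read()): arr=[20 21 _ _ _ _] head=2 tail=2 count=0
After op 6 (write(17)): arr=[20 21 17 _ _ _] head=2 tail=3 count=1
After op 7 (read()): arr=[20 21 17 _ _ _] head=3 tail=3 count=0
After op 8 (write(11)): arr=[20 21 17 11 _ _] head=3 tail=4 count=1
After op 9 (read()): arr=[20 21 17 11 _ _] head=4 tail=4 count=0
After op 10 (write(25)): arr=[20 21 17 11 25 _] head=4 tail=5 count=1
After op 11 (read()): arr=[20 21 17 11 25 _] head=5 tail=5 count=0
After op 12 (write(12)): arr=[20 21 17 11 25 12] head=5 tail=0 count=1

Answer: 5 0 1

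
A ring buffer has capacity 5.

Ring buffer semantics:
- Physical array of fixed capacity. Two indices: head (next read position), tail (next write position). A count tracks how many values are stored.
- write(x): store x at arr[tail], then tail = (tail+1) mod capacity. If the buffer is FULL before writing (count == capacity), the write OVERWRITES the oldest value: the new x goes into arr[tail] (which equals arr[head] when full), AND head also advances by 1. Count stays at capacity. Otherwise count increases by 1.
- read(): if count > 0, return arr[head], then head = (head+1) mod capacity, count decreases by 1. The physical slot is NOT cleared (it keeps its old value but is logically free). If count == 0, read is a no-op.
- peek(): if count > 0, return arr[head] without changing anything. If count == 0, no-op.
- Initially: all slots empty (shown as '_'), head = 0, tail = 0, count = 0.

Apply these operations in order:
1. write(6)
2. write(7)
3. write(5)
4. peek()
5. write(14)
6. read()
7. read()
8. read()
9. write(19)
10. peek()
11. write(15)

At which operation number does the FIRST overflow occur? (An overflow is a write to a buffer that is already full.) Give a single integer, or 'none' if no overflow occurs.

After op 1 (write(6)): arr=[6 _ _ _ _] head=0 tail=1 count=1
After op 2 (write(7)): arr=[6 7 _ _ _] head=0 tail=2 count=2
After op 3 (write(5)): arr=[6 7 5 _ _] head=0 tail=3 count=3
After op 4 (peek()): arr=[6 7 5 _ _] head=0 tail=3 count=3
After op 5 (write(14)): arr=[6 7 5 14 _] head=0 tail=4 count=4
After op 6 (read()): arr=[6 7 5 14 _] head=1 tail=4 count=3
After op 7 (read()): arr=[6 7 5 14 _] head=2 tail=4 count=2
After op 8 (read()): arr=[6 7 5 14 _] head=3 tail=4 count=1
After op 9 (write(19)): arr=[6 7 5 14 19] head=3 tail=0 count=2
After op 10 (peek()): arr=[6 7 5 14 19] head=3 tail=0 count=2
After op 11 (write(15)): arr=[15 7 5 14 19] head=3 tail=1 count=3

Answer: none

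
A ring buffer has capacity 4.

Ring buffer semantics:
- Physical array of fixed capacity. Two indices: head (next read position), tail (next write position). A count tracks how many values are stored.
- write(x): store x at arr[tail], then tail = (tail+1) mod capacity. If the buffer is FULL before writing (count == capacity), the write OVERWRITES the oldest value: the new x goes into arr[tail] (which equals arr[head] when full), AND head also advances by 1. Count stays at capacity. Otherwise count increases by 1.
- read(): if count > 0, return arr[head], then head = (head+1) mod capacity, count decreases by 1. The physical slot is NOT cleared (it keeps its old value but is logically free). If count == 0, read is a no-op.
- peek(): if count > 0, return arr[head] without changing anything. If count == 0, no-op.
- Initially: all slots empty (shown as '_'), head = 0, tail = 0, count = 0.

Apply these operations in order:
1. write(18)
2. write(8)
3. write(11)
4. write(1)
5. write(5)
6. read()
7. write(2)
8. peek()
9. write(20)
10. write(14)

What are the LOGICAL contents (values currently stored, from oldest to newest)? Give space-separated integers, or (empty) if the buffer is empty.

After op 1 (write(18)): arr=[18 _ _ _] head=0 tail=1 count=1
After op 2 (write(8)): arr=[18 8 _ _] head=0 tail=2 count=2
After op 3 (write(11)): arr=[18 8 11 _] head=0 tail=3 count=3
After op 4 (write(1)): arr=[18 8 11 1] head=0 tail=0 count=4
After op 5 (write(5)): arr=[5 8 11 1] head=1 tail=1 count=4
After op 6 (read()): arr=[5 8 11 1] head=2 tail=1 count=3
After op 7 (write(2)): arr=[5 2 11 1] head=2 tail=2 count=4
After op 8 (peek()): arr=[5 2 11 1] head=2 tail=2 count=4
After op 9 (write(20)): arr=[5 2 20 1] head=3 tail=3 count=4
After op 10 (write(14)): arr=[5 2 20 14] head=0 tail=0 count=4

Answer: 5 2 20 14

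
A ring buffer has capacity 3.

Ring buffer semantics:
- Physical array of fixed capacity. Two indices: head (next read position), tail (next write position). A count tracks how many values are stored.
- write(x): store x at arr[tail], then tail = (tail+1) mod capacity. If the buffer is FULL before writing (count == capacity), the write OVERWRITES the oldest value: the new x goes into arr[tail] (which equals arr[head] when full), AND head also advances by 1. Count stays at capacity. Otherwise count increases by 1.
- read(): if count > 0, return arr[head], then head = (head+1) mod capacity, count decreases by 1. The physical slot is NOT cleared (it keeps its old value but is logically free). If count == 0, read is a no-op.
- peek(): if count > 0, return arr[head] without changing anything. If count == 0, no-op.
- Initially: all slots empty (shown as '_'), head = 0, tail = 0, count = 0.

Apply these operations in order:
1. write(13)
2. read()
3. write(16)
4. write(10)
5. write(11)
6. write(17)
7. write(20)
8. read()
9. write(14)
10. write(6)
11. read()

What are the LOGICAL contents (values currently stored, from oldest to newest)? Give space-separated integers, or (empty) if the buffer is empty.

After op 1 (write(13)): arr=[13 _ _] head=0 tail=1 count=1
After op 2 (read()): arr=[13 _ _] head=1 tail=1 count=0
After op 3 (write(16)): arr=[13 16 _] head=1 tail=2 count=1
After op 4 (write(10)): arr=[13 16 10] head=1 tail=0 count=2
After op 5 (write(11)): arr=[11 16 10] head=1 tail=1 count=3
After op 6 (write(17)): arr=[11 17 10] head=2 tail=2 count=3
After op 7 (write(20)): arr=[11 17 20] head=0 tail=0 count=3
After op 8 (read()): arr=[11 17 20] head=1 tail=0 count=2
After op 9 (write(14)): arr=[14 17 20] head=1 tail=1 count=3
After op 10 (write(6)): arr=[14 6 20] head=2 tail=2 count=3
After op 11 (read()): arr=[14 6 20] head=0 tail=2 count=2

Answer: 14 6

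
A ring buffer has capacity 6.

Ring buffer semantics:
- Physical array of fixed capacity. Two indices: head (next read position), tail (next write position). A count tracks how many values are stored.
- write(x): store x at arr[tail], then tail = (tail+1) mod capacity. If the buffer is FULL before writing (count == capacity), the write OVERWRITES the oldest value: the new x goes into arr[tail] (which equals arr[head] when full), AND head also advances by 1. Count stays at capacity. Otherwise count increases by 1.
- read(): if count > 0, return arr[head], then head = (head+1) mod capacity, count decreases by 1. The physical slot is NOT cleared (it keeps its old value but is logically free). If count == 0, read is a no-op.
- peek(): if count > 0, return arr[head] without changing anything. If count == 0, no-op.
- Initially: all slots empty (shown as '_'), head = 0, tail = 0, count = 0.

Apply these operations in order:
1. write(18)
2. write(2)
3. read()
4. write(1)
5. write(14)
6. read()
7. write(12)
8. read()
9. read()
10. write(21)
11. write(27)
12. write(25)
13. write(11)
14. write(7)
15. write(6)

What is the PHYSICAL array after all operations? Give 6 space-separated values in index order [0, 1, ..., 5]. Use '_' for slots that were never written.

Answer: 27 25 11 7 6 21

Derivation:
After op 1 (write(18)): arr=[18 _ _ _ _ _] head=0 tail=1 count=1
After op 2 (write(2)): arr=[18 2 _ _ _ _] head=0 tail=2 count=2
After op 3 (read()): arr=[18 2 _ _ _ _] head=1 tail=2 count=1
After op 4 (write(1)): arr=[18 2 1 _ _ _] head=1 tail=3 count=2
After op 5 (write(14)): arr=[18 2 1 14 _ _] head=1 tail=4 count=3
After op 6 (read()): arr=[18 2 1 14 _ _] head=2 tail=4 count=2
After op 7 (write(12)): arr=[18 2 1 14 12 _] head=2 tail=5 count=3
After op 8 (read()): arr=[18 2 1 14 12 _] head=3 tail=5 count=2
After op 9 (read()): arr=[18 2 1 14 12 _] head=4 tail=5 count=1
After op 10 (write(21)): arr=[18 2 1 14 12 21] head=4 tail=0 count=2
After op 11 (write(27)): arr=[27 2 1 14 12 21] head=4 tail=1 count=3
After op 12 (write(25)): arr=[27 25 1 14 12 21] head=4 tail=2 count=4
After op 13 (write(11)): arr=[27 25 11 14 12 21] head=4 tail=3 count=5
After op 14 (write(7)): arr=[27 25 11 7 12 21] head=4 tail=4 count=6
After op 15 (write(6)): arr=[27 25 11 7 6 21] head=5 tail=5 count=6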